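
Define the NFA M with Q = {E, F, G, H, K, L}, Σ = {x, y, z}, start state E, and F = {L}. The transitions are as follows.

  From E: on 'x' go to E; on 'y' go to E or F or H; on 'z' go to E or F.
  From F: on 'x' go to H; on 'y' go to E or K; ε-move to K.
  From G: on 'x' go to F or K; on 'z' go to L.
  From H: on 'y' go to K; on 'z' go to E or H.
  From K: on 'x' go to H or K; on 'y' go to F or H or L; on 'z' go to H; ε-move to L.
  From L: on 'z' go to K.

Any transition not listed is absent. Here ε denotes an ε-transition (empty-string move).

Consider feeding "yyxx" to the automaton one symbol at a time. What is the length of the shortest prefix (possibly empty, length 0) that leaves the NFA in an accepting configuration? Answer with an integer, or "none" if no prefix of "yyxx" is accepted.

Start in {E}.
Read 'y': {E} → {E, F, H, K, L}.
None of the earlier sets intersect F, but {E, F, H, K, L} does.

1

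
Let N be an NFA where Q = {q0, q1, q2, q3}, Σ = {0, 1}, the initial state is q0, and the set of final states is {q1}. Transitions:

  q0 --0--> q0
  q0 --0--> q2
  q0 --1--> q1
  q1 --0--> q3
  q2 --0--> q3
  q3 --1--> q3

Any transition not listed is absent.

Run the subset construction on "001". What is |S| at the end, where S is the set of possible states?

2

Start in {q0}.
Read '0': {q0} → {q0, q2}.
Read '0': {q0, q2} → {q0, q2, q3}.
Read '1': {q0, q2, q3} → {q1, q3}.
That set has 2 states.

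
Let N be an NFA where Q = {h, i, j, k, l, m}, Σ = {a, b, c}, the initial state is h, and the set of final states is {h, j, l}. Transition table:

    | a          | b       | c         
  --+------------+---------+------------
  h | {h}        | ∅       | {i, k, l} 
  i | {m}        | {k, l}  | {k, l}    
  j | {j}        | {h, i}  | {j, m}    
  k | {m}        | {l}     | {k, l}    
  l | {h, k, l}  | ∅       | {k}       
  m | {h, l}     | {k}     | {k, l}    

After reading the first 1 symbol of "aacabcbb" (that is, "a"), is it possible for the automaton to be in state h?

Yes

Start in {h}.
Read 'a': h→{h}; now {h}.
State h is in {h}.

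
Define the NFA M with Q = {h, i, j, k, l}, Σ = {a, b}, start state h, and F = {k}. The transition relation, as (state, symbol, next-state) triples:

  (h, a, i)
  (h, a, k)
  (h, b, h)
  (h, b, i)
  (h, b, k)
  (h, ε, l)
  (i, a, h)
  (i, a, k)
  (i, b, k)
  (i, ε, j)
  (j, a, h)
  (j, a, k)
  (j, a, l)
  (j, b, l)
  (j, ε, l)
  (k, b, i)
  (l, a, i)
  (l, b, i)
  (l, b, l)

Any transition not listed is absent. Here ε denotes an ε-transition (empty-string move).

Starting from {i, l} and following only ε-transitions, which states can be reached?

Begin with {i, l}.
ε-move i → j; add j.

{i, j, l}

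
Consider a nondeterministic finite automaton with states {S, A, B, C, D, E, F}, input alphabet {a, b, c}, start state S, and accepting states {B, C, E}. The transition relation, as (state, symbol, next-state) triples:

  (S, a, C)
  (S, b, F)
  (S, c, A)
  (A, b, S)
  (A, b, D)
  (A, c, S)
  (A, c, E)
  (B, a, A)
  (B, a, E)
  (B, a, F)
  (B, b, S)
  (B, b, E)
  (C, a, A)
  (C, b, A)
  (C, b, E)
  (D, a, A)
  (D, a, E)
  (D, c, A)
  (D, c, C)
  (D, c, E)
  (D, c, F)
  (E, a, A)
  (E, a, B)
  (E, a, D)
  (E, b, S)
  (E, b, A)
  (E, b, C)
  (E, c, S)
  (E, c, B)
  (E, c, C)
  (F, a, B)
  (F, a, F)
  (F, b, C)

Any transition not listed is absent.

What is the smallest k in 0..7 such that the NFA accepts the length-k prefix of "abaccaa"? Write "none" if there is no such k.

1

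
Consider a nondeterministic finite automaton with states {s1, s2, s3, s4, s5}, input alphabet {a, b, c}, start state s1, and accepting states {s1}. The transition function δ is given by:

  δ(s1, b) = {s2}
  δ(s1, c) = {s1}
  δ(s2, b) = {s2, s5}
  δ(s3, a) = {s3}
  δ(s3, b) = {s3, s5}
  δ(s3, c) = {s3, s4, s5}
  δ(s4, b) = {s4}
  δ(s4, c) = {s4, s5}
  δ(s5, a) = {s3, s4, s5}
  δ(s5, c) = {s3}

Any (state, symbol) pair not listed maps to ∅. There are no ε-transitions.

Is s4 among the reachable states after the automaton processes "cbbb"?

No

Start in {s1}.
Read 'c': s1→{s1}; now {s1}.
Read 'b': s1→{s2}; now {s2}.
Read 'b': s2→{s2, s5}; now {s2, s5}.
Read 'b': s2→{s2, s5}, s5→∅; now {s2, s5}.
State s4 is not in {s2, s5}.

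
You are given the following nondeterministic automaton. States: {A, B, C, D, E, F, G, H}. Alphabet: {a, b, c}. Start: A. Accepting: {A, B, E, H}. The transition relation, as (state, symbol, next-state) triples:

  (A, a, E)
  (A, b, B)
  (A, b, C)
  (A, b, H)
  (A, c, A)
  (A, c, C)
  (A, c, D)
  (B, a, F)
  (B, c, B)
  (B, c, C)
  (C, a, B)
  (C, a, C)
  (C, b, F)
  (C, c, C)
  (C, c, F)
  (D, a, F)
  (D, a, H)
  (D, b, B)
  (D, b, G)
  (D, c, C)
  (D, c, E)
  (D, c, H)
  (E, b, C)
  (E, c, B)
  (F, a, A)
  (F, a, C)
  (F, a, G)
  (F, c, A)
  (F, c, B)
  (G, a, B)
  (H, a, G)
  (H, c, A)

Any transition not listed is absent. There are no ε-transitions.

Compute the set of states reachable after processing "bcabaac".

Start in {A}.
Read 'b': A→{B, C, H}; now {B, C, H}.
Read 'c': B→{B, C}, C→{C, F}, H→{A}; now {A, B, C, F}.
Read 'a': A→{E}, B→{F}, C→{B, C}, F→{A, C, G}; now {A, B, C, E, F, G}.
Read 'b': A→{B, C, H}, B→∅, C→{F}, E→{C}, F→∅, G→∅; now {B, C, F, H}.
Read 'a': B→{F}, C→{B, C}, F→{A, C, G}, H→{G}; now {A, B, C, F, G}.
Read 'a': A→{E}, B→{F}, C→{B, C}, F→{A, C, G}, G→{B}; now {A, B, C, E, F, G}.
Read 'c': A→{A, C, D}, B→{B, C}, C→{C, F}, E→{B}, F→{A, B}, G→∅; now {A, B, C, D, F}.

{A, B, C, D, F}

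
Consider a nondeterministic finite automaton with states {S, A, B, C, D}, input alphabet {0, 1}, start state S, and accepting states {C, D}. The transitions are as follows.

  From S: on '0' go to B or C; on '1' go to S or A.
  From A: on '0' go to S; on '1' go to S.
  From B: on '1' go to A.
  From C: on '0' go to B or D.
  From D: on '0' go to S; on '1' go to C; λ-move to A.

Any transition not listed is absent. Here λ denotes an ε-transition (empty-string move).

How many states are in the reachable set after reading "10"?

3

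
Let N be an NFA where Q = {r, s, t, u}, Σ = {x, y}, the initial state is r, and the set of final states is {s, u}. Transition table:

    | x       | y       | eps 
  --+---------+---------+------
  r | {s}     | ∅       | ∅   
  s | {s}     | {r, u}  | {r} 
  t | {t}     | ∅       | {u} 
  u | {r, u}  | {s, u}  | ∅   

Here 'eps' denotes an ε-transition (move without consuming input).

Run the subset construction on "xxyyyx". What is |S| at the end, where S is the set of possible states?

3

Start in {r}.
Read 'x': r→{s}; union {s}; ε-closure = {r, s}.
Read 'x': r→{s}, s→{s}; union {s}; ε-closure = {r, s}.
Read 'y': r→∅, s→{r, u}; now {r, u}.
Read 'y': r→∅, u→{s, u}; union {s, u}; ε-closure = {r, s, u}.
Read 'y': r→∅, s→{r, u}, u→{s, u}; now {r, s, u}.
Read 'x': r→{s}, s→{s}, u→{r, u}; now {r, s, u}.
That set has 3 states.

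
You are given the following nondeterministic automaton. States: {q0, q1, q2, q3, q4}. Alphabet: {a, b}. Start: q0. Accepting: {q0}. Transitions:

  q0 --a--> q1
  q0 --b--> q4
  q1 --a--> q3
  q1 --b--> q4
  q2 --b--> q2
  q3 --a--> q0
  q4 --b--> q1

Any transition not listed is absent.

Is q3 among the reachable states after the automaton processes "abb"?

No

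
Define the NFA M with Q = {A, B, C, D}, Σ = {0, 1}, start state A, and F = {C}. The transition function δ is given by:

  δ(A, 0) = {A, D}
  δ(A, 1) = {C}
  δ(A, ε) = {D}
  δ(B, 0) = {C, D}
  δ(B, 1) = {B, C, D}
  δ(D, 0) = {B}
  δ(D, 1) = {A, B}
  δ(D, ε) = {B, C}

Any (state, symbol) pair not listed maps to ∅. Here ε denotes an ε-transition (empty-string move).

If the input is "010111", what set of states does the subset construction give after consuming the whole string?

{A, B, C, D}

Start: ε-closure({A}) = {A, B, C, D}.
Read '0': A→{A, D}, B→{C, D}, C→∅, D→{B}; now {A, B, C, D}.
Read '1': A→{C}, B→{B, C, D}, C→∅, D→{A, B}; now {A, B, C, D}.
Read '0': A→{A, D}, B→{C, D}, C→∅, D→{B}; now {A, B, C, D}.
Read '1': A→{C}, B→{B, C, D}, C→∅, D→{A, B}; now {A, B, C, D}.
Read '1': A→{C}, B→{B, C, D}, C→∅, D→{A, B}; now {A, B, C, D}.
Read '1': A→{C}, B→{B, C, D}, C→∅, D→{A, B}; now {A, B, C, D}.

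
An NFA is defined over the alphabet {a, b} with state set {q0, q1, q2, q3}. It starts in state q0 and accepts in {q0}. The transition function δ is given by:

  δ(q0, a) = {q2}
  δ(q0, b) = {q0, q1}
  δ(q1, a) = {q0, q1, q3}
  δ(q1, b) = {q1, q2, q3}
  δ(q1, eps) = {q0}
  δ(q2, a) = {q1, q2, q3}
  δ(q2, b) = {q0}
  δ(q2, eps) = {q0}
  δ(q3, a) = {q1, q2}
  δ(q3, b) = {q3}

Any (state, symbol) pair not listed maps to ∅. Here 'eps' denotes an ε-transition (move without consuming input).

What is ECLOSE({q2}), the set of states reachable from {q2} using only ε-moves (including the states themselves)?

{q0, q2}

Begin with {q2}.
ε-move q2 → q0; add q0.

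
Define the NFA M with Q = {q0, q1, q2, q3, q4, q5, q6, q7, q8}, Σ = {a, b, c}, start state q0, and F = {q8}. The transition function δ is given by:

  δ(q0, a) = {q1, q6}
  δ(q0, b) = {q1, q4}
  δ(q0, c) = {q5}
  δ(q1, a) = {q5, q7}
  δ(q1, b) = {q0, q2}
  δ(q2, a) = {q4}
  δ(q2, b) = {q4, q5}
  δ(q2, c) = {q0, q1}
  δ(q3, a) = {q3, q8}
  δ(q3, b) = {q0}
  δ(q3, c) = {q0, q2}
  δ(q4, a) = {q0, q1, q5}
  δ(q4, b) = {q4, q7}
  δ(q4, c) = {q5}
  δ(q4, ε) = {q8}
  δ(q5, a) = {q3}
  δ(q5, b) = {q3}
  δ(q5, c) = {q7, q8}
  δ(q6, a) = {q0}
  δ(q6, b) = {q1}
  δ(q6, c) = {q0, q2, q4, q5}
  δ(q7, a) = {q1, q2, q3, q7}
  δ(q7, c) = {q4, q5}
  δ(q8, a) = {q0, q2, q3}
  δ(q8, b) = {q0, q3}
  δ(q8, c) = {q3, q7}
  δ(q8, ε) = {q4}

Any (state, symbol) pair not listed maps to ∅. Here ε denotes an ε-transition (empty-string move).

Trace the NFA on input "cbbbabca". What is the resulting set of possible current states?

{q0, q1, q2, q3, q4, q5, q6, q7, q8}

Start in {q0}.
Read 'c': {q0} → {q5}.
Read 'b': {q5} → {q3}.
Read 'b': {q3} → {q0}.
Read 'b': {q0} → {q1, q4, q8}.
Read 'a': {q1, q4, q8} → {q0, q1, q2, q3, q5, q7}.
Read 'b': {q0, q1, q2, q3, q5, q7} → {q0, q1, q2, q3, q4, q5, q8}.
Read 'c': {q0, q1, q2, q3, q4, q5, q8} → {q0, q1, q2, q3, q4, q5, q7, q8}.
Read 'a': {q0, q1, q2, q3, q4, q5, q7, q8} → {q0, q1, q2, q3, q4, q5, q6, q7, q8}.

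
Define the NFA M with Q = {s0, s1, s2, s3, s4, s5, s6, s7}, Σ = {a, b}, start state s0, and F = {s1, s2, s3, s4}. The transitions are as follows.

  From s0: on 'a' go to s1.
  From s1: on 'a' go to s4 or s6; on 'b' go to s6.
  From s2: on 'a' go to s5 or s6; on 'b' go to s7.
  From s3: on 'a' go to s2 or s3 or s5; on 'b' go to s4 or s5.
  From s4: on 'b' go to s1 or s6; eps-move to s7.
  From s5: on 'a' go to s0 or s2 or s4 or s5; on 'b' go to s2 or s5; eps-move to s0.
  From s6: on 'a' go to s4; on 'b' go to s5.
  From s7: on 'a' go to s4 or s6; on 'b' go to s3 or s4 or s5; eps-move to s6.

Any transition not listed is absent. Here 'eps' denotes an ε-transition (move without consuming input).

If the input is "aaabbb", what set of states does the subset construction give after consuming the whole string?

{s0, s1, s2, s3, s4, s5, s6, s7}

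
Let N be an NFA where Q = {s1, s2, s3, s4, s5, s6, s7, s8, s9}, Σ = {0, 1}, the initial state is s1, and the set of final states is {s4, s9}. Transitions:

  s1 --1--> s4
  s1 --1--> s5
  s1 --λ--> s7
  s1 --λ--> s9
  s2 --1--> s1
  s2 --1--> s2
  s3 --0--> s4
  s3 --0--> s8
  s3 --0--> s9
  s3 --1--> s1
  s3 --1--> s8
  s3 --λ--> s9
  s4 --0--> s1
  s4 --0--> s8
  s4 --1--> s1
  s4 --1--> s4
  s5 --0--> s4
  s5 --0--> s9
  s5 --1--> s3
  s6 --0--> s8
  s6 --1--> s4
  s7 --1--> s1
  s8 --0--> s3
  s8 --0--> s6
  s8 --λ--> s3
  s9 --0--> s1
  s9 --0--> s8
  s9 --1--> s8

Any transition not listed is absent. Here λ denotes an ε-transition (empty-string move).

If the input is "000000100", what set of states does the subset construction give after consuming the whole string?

Start: ε-closure({s1}) = {s1, s7, s9}.
Read '0': s1→∅, s7→∅, s9→{s1, s8}; union {s1, s8}; ε-closure = {s1, s3, s7, s8, s9}.
Read '0': s1→∅, s3→{s4, s8, s9}, s7→∅, s8→{s3, s6}, s9→{s1, s8}; union {s1, s3, s4, s6, s8, s9}; ε-closure = {s1, s3, s4, s6, s7, s8, s9}.
Read '0': s1→∅, s3→{s4, s8, s9}, s4→{s1, s8}, s6→{s8}, s7→∅, s8→{s3, s6}, s9→{s1, s8}; union {s1, s3, s4, s6, s8, s9}; ε-closure = {s1, s3, s4, s6, s7, s8, s9}.
Read '0': s1→∅, s3→{s4, s8, s9}, s4→{s1, s8}, s6→{s8}, s7→∅, s8→{s3, s6}, s9→{s1, s8}; union {s1, s3, s4, s6, s8, s9}; ε-closure = {s1, s3, s4, s6, s7, s8, s9}.
Read '0': s1→∅, s3→{s4, s8, s9}, s4→{s1, s8}, s6→{s8}, s7→∅, s8→{s3, s6}, s9→{s1, s8}; union {s1, s3, s4, s6, s8, s9}; ε-closure = {s1, s3, s4, s6, s7, s8, s9}.
Read '0': s1→∅, s3→{s4, s8, s9}, s4→{s1, s8}, s6→{s8}, s7→∅, s8→{s3, s6}, s9→{s1, s8}; union {s1, s3, s4, s6, s8, s9}; ε-closure = {s1, s3, s4, s6, s7, s8, s9}.
Read '1': s1→{s4, s5}, s3→{s1, s8}, s4→{s1, s4}, s6→{s4}, s7→{s1}, s8→∅, s9→{s8}; union {s1, s4, s5, s8}; ε-closure = {s1, s3, s4, s5, s7, s8, s9}.
Read '0': s1→∅, s3→{s4, s8, s9}, s4→{s1, s8}, s5→{s4, s9}, s7→∅, s8→{s3, s6}, s9→{s1, s8}; union {s1, s3, s4, s6, s8, s9}; ε-closure = {s1, s3, s4, s6, s7, s8, s9}.
Read '0': s1→∅, s3→{s4, s8, s9}, s4→{s1, s8}, s6→{s8}, s7→∅, s8→{s3, s6}, s9→{s1, s8}; union {s1, s3, s4, s6, s8, s9}; ε-closure = {s1, s3, s4, s6, s7, s8, s9}.

{s1, s3, s4, s6, s7, s8, s9}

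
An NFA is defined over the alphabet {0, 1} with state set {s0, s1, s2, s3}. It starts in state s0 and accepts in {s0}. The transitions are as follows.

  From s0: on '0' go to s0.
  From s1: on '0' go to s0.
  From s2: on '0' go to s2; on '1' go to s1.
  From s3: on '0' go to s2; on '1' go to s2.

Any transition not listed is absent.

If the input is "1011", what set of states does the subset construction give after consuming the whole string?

∅

Start in {s0}.
Read '1': s0→∅; now ∅.
The set is empty and remains empty for the remaining 3 symbols.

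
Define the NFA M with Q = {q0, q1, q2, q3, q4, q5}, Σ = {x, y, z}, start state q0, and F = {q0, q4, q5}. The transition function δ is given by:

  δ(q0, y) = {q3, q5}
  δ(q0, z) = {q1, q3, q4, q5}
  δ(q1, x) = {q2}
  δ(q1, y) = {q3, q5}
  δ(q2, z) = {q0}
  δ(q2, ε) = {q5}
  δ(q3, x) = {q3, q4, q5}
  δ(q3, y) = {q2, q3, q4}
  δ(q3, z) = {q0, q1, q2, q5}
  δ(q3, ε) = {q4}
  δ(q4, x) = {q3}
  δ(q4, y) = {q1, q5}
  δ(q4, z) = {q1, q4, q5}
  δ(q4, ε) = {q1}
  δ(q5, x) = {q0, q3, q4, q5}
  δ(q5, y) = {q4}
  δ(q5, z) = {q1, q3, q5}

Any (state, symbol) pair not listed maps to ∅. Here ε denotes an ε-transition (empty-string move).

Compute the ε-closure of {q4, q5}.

Begin with {q4, q5}.
ε-move q4 → q1; add q1.

{q1, q4, q5}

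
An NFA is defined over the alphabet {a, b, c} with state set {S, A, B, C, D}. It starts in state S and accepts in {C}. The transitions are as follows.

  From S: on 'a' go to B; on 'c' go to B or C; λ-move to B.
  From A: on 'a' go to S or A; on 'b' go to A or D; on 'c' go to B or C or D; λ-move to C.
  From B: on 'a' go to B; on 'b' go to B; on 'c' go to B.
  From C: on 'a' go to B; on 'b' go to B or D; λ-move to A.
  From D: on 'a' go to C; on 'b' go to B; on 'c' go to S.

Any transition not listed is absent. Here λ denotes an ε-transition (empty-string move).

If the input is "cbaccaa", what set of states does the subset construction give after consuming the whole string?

Start: ε-closure({S}) = {S, B}.
Read 'c': S→{B, C}, B→{B}; union {B, C}; ε-closure = {A, B, C}.
Read 'b': A→{A, D}, B→{B}, C→{B, D}; union {A, B, D}; ε-closure = {A, B, C, D}.
Read 'a': A→{S, A}, B→{B}, C→{B}, D→{C}; now {S, A, B, C}.
Read 'c': S→{B, C}, A→{B, C, D}, B→{B}, C→∅; union {B, C, D}; ε-closure = {A, B, C, D}.
Read 'c': A→{B, C, D}, B→{B}, C→∅, D→{S}; union {S, B, C, D}; ε-closure = {S, A, B, C, D}.
Read 'a': S→{B}, A→{S, A}, B→{B}, C→{B}, D→{C}; now {S, A, B, C}.
Read 'a': S→{B}, A→{S, A}, B→{B}, C→{B}; union {S, A, B}; ε-closure = {S, A, B, C}.

{S, A, B, C}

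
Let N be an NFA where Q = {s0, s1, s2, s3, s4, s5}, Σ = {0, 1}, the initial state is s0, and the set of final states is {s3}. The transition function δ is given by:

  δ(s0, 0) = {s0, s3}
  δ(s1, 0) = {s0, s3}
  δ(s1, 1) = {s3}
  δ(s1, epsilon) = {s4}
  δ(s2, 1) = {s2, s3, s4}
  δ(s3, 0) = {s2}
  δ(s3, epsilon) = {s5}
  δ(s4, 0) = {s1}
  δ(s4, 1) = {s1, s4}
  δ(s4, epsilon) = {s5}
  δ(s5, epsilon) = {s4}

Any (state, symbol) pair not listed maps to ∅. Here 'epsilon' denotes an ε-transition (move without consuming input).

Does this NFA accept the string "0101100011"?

Start in {s0}.
Read '0': {s0} → {s0, s3, s4, s5}.
Read '1': {s0, s3, s4, s5} → {s1, s4, s5}.
Read '0': {s1, s4, s5} → {s0, s1, s3, s4, s5}.
Read '1': {s0, s1, s3, s4, s5} → {s1, s3, s4, s5}.
Read '1': {s1, s3, s4, s5} → {s1, s3, s4, s5}.
Read '0': {s1, s3, s4, s5} → {s0, s1, s2, s3, s4, s5}.
Read '0': {s0, s1, s2, s3, s4, s5} → {s0, s1, s2, s3, s4, s5}.
Read '0': {s0, s1, s2, s3, s4, s5} → {s0, s1, s2, s3, s4, s5}.
Read '1': {s0, s1, s2, s3, s4, s5} → {s1, s2, s3, s4, s5}.
Read '1': {s1, s2, s3, s4, s5} → {s1, s2, s3, s4, s5}.
The final set {s1, s2, s3, s4, s5} contains the accepting state s3.

Yes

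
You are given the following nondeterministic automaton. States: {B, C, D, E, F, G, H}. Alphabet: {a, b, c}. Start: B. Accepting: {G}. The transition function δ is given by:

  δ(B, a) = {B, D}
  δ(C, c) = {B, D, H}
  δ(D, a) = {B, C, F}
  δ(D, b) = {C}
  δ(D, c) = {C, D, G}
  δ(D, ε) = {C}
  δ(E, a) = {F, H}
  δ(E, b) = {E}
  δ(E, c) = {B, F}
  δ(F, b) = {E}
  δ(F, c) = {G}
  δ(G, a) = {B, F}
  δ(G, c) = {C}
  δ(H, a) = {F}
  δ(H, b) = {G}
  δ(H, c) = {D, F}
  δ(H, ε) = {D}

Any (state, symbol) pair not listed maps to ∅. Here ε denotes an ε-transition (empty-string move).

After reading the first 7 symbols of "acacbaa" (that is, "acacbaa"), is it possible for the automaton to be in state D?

Start in {B}.
Read 'a': B→{B, D}; union {B, D}; ε-closure = {B, C, D}.
Read 'c': B→∅, C→{B, D, H}, D→{C, D, G}; now {B, C, D, G, H}.
Read 'a': B→{B, D}, C→∅, D→{B, C, F}, G→{B, F}, H→{F}; now {B, C, D, F}.
Read 'c': B→∅, C→{B, D, H}, D→{C, D, G}, F→{G}; now {B, C, D, G, H}.
Read 'b': B→∅, C→∅, D→{C}, G→∅, H→{G}; now {C, G}.
Read 'a': C→∅, G→{B, F}; now {B, F}.
Read 'a': B→{B, D}, F→∅; union {B, D}; ε-closure = {B, C, D}.
State D is in {B, C, D}.

Yes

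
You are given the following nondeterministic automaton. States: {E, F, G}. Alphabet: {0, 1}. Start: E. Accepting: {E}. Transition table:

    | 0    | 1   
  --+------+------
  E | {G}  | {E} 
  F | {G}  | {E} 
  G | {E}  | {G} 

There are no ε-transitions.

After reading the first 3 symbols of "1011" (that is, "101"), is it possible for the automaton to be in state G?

Start in {E}.
Read '1': E→{E}; now {E}.
Read '0': E→{G}; now {G}.
Read '1': G→{G}; now {G}.
State G is in {G}.

Yes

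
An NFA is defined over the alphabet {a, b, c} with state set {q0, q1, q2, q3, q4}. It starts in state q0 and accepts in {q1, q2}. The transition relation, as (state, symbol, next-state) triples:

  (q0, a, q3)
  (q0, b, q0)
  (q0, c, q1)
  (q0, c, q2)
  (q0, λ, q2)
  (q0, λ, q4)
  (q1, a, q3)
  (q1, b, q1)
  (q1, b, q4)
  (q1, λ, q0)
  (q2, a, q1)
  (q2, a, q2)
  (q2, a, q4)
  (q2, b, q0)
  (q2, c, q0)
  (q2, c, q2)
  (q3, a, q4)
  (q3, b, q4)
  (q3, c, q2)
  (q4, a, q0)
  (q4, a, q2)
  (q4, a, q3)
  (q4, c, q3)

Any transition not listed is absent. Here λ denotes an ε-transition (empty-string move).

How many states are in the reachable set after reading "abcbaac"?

Start: ε-closure({q0}) = {q0, q2, q4}.
Read 'a': {q0, q2, q4} → {q0, q1, q2, q3, q4}.
Read 'b': {q0, q1, q2, q3, q4} → {q0, q1, q2, q4}.
Read 'c': {q0, q1, q2, q4} → {q0, q1, q2, q3, q4}.
Read 'b': {q0, q1, q2, q3, q4} → {q0, q1, q2, q4}.
Read 'a': {q0, q1, q2, q4} → {q0, q1, q2, q3, q4}.
Read 'a': {q0, q1, q2, q3, q4} → {q0, q1, q2, q3, q4}.
Read 'c': {q0, q1, q2, q3, q4} → {q0, q1, q2, q3, q4}.
That set has 5 states.

5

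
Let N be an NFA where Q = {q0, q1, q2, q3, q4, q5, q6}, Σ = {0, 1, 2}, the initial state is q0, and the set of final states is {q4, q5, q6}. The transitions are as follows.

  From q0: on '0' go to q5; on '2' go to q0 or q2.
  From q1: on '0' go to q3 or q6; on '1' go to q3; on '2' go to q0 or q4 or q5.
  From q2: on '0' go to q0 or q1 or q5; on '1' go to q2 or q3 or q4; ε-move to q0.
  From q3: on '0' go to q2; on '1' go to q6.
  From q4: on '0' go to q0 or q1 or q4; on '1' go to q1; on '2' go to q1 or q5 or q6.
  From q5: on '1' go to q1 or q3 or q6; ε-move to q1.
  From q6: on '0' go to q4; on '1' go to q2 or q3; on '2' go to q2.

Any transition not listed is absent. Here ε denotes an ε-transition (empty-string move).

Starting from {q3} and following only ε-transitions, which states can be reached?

{q3}

Begin with {q3}.
No ε-moves leave this set, so the closure equals the set itself.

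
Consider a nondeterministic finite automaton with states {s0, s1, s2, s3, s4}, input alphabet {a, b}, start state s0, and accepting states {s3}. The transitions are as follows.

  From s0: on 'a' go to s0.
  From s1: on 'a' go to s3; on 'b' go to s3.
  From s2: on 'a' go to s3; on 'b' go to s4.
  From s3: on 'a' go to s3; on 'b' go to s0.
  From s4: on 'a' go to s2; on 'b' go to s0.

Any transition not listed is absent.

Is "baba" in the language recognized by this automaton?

No

Start in {s0}.
Read 'b': s0→∅; now ∅.
The set is empty and remains empty for the remaining 3 symbols.
The final set ∅ contains no accepting state.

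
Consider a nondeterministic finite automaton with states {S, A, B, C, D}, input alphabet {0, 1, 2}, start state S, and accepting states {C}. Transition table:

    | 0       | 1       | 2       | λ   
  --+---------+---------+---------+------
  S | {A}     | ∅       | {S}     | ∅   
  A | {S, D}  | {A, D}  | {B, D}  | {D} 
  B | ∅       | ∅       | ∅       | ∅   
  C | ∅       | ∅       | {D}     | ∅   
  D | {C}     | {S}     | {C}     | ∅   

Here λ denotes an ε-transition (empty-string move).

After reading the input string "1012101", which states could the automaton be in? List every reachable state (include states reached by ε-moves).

Start in {S}.
Read '1': {S} → ∅.
The set is empty and remains empty for the remaining 6 symbols.

∅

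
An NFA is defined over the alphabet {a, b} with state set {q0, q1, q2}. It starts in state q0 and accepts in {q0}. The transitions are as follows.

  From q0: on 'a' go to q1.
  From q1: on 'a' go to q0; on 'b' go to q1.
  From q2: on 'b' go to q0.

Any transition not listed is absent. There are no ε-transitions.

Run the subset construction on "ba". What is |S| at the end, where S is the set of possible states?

0

Start in {q0}.
Read 'b': {q0} → ∅.
The set is empty and remains empty for the remaining 1 symbol.
That set has 0 states.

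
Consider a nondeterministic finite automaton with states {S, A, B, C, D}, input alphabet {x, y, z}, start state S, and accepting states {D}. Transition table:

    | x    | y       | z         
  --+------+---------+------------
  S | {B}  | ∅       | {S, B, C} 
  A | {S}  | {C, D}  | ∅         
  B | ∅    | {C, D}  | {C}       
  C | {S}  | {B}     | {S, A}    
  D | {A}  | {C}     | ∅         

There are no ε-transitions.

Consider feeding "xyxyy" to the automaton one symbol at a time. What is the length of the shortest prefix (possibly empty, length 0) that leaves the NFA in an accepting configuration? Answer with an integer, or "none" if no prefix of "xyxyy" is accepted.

Start in {S}.
Read 'x': {S} → {B}.
Read 'y': {B} → {C, D}.
None of the earlier sets intersect F, but {C, D} does.

2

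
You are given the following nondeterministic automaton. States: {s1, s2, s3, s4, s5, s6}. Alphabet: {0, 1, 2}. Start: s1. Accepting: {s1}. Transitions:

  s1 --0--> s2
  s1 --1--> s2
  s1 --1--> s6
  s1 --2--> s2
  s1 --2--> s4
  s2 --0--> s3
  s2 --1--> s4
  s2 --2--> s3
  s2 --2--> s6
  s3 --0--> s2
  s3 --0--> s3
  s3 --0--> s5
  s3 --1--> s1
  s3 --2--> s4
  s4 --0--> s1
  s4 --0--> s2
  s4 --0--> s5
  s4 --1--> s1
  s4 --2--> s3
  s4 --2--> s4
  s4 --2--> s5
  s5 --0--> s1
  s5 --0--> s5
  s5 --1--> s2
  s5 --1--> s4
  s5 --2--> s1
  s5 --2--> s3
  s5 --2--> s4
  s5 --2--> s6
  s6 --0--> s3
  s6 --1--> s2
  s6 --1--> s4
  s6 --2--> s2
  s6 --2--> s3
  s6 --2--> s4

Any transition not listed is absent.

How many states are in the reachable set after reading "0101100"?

Start in {s1}.
Read '0': s1→{s2}; now {s2}.
Read '1': s2→{s4}; now {s4}.
Read '0': s4→{s1, s2, s5}; now {s1, s2, s5}.
Read '1': s1→{s2, s6}, s2→{s4}, s5→{s2, s4}; now {s2, s4, s6}.
Read '1': s2→{s4}, s4→{s1}, s6→{s2, s4}; now {s1, s2, s4}.
Read '0': s1→{s2}, s2→{s3}, s4→{s1, s2, s5}; now {s1, s2, s3, s5}.
Read '0': s1→{s2}, s2→{s3}, s3→{s2, s3, s5}, s5→{s1, s5}; now {s1, s2, s3, s5}.
That set has 4 states.

4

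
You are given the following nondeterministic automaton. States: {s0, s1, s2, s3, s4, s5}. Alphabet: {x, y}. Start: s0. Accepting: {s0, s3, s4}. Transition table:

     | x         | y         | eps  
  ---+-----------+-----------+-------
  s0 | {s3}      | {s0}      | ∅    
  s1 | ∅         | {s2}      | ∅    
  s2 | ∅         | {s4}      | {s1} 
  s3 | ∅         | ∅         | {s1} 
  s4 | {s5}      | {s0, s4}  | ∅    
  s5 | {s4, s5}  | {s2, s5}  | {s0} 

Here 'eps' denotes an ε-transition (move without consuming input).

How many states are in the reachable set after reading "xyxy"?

Start in {s0}.
Read 'x': s0→{s3}; union {s3}; ε-closure = {s1, s3}.
Read 'y': s1→{s2}, s3→∅; union {s2}; ε-closure = {s1, s2}.
Read 'x': s1→∅, s2→∅; now ∅.
The set is empty and remains empty for the remaining 1 symbol.
That set has 0 states.

0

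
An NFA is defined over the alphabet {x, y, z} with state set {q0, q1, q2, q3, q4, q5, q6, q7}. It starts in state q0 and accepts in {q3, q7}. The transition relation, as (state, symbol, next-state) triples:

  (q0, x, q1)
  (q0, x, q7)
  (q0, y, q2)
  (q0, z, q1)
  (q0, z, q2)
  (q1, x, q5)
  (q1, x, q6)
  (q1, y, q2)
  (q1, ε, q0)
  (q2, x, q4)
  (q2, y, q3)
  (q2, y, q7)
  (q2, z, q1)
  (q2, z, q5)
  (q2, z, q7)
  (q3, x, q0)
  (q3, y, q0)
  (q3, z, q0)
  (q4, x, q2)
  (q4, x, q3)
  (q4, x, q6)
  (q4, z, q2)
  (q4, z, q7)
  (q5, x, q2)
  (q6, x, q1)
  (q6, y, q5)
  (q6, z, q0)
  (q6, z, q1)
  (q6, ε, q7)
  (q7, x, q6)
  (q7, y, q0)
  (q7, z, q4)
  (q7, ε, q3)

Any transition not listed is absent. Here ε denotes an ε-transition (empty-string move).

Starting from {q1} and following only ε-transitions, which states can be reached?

{q0, q1}

Begin with {q1}.
ε-move q1 → q0; add q0.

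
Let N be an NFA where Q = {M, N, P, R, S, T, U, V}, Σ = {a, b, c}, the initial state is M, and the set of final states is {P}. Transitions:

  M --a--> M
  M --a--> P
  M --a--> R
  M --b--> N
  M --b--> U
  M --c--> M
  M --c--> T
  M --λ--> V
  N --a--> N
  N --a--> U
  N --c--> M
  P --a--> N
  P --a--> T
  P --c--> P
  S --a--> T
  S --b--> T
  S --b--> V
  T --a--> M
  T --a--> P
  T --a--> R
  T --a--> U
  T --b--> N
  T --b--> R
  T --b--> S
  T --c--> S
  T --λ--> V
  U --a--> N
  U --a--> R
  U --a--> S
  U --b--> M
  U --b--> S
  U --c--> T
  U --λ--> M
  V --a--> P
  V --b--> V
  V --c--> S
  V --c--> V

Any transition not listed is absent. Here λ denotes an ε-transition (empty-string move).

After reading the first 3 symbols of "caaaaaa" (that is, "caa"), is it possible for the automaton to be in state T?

Start: ε-closure({M}) = {M, V}.
Read 'c': M→{M, T}, V→{S, V}; now {M, S, T, V}.
Read 'a': M→{M, P, R}, S→{T}, T→{M, P, R, U}, V→{P}; union {M, P, R, T, U}; ε-closure = {M, P, R, T, U, V}.
Read 'a': M→{M, P, R}, P→{N, T}, R→∅, T→{M, P, R, U}, U→{N, R, S}, V→{P}; union {M, N, P, R, S, T, U}; ε-closure = {M, N, P, R, S, T, U, V}.
State T is in {M, N, P, R, S, T, U, V}.

Yes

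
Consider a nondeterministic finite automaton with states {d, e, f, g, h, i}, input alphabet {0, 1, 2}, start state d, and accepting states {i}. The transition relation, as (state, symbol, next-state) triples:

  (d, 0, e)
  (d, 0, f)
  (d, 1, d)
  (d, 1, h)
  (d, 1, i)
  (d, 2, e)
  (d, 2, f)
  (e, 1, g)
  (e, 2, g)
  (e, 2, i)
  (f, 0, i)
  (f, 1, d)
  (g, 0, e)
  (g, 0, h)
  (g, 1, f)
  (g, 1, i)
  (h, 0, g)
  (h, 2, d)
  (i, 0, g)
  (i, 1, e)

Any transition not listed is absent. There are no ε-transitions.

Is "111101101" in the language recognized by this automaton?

Yes

Start in {d}.
Read '1': d→{d, h, i}; now {d, h, i}.
Read '1': d→{d, h, i}, h→∅, i→{e}; now {d, e, h, i}.
Read '1': d→{d, h, i}, e→{g}, h→∅, i→{e}; now {d, e, g, h, i}.
Read '1': d→{d, h, i}, e→{g}, g→{f, i}, h→∅, i→{e}; now {d, e, f, g, h, i}.
Read '0': d→{e, f}, e→∅, f→{i}, g→{e, h}, h→{g}, i→{g}; now {e, f, g, h, i}.
Read '1': e→{g}, f→{d}, g→{f, i}, h→∅, i→{e}; now {d, e, f, g, i}.
Read '1': d→{d, h, i}, e→{g}, f→{d}, g→{f, i}, i→{e}; now {d, e, f, g, h, i}.
Read '0': d→{e, f}, e→∅, f→{i}, g→{e, h}, h→{g}, i→{g}; now {e, f, g, h, i}.
Read '1': e→{g}, f→{d}, g→{f, i}, h→∅, i→{e}; now {d, e, f, g, i}.
The final set {d, e, f, g, i} contains the accepting state i.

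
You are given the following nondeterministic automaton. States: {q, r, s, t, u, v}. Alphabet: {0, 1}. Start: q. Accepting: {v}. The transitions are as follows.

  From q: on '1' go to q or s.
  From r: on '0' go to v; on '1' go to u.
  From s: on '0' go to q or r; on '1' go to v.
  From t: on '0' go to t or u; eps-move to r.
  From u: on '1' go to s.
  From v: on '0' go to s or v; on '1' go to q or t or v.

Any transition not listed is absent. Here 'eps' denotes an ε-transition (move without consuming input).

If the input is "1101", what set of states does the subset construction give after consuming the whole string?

Start in {q}.
Read '1': {q} → {q, s}.
Read '1': {q, s} → {q, s, v}.
Read '0': {q, s, v} → {q, r, s, v}.
Read '1': {q, r, s, v} → {q, r, s, t, u, v}.

{q, r, s, t, u, v}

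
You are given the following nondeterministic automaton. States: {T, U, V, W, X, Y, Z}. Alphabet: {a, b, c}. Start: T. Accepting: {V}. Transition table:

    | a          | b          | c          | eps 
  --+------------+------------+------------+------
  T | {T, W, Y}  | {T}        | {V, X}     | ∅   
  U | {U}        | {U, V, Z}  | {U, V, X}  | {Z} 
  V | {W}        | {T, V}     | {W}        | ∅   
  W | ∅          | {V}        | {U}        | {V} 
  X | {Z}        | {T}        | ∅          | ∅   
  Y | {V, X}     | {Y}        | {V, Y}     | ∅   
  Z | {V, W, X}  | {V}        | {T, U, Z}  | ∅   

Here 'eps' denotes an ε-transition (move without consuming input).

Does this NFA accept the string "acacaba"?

Yes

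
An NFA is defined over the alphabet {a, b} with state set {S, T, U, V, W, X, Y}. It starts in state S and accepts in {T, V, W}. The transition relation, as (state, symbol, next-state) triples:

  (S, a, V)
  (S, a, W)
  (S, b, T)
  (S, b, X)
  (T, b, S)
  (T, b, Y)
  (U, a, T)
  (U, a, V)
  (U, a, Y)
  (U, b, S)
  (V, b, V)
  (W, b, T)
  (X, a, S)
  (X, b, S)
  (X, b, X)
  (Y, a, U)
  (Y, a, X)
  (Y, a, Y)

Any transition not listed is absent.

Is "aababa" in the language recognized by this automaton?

Start in {S}.
Read 'a': S→{V, W}; now {V, W}.
Read 'a': V→∅, W→∅; now ∅.
The set is empty and remains empty for the remaining 4 symbols.
The final set ∅ contains no accepting state.

No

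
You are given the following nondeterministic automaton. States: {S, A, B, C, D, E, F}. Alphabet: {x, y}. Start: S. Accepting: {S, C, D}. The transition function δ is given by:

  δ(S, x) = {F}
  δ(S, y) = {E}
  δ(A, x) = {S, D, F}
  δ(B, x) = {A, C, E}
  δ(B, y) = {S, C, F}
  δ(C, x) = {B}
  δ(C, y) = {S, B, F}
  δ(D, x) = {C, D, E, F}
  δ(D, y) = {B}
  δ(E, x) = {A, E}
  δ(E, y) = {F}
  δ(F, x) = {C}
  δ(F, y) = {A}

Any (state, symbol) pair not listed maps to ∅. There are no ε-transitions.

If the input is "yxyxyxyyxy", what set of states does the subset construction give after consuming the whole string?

{S, A, B, C, E, F}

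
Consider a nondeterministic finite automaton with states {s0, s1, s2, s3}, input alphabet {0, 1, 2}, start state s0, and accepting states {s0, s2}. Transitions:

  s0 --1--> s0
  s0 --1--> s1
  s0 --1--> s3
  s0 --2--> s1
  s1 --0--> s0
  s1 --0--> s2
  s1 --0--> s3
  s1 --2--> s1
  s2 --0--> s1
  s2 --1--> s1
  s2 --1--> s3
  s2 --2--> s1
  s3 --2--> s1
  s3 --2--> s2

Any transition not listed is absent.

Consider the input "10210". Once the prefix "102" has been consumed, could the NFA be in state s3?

Start in {s0}.
Read '1': s0→{s0, s1, s3}; now {s0, s1, s3}.
Read '0': s0→∅, s1→{s0, s2, s3}, s3→∅; now {s0, s2, s3}.
Read '2': s0→{s1}, s2→{s1}, s3→{s1, s2}; now {s1, s2}.
State s3 is not in {s1, s2}.

No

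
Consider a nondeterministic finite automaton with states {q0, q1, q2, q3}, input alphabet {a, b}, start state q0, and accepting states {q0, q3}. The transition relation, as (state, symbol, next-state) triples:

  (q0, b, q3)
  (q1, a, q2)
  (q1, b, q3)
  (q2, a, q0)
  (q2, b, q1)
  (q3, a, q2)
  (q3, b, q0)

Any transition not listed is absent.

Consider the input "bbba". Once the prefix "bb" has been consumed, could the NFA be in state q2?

No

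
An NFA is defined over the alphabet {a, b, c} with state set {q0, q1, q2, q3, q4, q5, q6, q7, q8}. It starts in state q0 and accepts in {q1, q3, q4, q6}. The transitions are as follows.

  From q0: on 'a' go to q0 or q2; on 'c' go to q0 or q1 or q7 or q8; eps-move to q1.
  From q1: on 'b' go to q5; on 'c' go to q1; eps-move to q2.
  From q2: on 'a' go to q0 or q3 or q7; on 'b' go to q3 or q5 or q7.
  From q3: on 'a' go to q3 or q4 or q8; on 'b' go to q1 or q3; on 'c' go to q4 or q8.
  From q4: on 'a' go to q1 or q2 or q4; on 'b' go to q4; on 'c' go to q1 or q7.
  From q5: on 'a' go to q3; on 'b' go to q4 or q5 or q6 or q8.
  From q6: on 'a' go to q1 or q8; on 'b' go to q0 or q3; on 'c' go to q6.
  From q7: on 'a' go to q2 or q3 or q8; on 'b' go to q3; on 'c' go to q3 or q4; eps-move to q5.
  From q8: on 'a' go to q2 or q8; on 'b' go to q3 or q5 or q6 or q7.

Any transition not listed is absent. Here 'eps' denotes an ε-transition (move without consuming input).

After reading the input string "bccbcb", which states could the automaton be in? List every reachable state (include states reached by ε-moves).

Start: ε-closure({q0}) = {q0, q1, q2}.
Read 'b': {q0, q1, q2} → {q3, q5, q7}.
Read 'c': {q3, q5, q7} → {q3, q4, q8}.
Read 'c': {q3, q4, q8} → {q1, q2, q4, q5, q7, q8}.
Read 'b': {q1, q2, q4, q5, q7, q8} → {q3, q4, q5, q6, q7, q8}.
Read 'c': {q3, q4, q5, q6, q7, q8} → {q1, q2, q3, q4, q5, q6, q7, q8}.
Read 'b': {q1, q2, q3, q4, q5, q6, q7, q8} → {q0, q1, q2, q3, q4, q5, q6, q7, q8}.

{q0, q1, q2, q3, q4, q5, q6, q7, q8}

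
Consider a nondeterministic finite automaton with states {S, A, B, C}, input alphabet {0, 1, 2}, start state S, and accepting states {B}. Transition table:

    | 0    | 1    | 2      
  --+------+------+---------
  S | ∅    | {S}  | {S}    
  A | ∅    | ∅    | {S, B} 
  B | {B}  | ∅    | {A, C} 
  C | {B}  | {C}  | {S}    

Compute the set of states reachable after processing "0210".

Start in {S}.
Read '0': S→∅; now ∅.
The set is empty and remains empty for the remaining 3 symbols.

∅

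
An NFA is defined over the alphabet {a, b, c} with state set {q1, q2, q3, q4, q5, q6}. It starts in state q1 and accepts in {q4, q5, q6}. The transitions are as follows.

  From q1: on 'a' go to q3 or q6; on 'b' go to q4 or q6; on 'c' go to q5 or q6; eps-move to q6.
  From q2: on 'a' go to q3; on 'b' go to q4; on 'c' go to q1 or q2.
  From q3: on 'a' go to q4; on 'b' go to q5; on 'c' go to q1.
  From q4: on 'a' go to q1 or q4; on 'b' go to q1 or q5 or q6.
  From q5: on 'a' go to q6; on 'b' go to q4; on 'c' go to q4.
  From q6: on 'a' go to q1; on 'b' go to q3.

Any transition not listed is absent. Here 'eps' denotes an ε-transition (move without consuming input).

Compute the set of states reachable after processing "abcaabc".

{q1, q4, q5, q6}

Start: ε-closure({q1}) = {q1, q6}.
Read 'a': q1→{q3, q6}, q6→{q1}; now {q1, q3, q6}.
Read 'b': q1→{q4, q6}, q3→{q5}, q6→{q3}; now {q3, q4, q5, q6}.
Read 'c': q3→{q1}, q4→∅, q5→{q4}, q6→∅; union {q1, q4}; ε-closure = {q1, q4, q6}.
Read 'a': q1→{q3, q6}, q4→{q1, q4}, q6→{q1}; now {q1, q3, q4, q6}.
Read 'a': q1→{q3, q6}, q3→{q4}, q4→{q1, q4}, q6→{q1}; now {q1, q3, q4, q6}.
Read 'b': q1→{q4, q6}, q3→{q5}, q4→{q1, q5, q6}, q6→{q3}; now {q1, q3, q4, q5, q6}.
Read 'c': q1→{q5, q6}, q3→{q1}, q4→∅, q5→{q4}, q6→∅; now {q1, q4, q5, q6}.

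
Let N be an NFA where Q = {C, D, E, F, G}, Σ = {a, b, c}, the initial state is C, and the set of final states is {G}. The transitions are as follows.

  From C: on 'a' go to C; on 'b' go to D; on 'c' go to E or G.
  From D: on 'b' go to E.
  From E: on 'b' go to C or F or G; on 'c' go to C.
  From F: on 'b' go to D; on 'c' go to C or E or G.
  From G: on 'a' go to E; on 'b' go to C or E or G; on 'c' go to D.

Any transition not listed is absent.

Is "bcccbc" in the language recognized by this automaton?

No

Start in {C}.
Read 'b': {C} → {D}.
Read 'c': {D} → ∅.
The set is empty and remains empty for the remaining 4 symbols.
The final set ∅ contains no accepting state.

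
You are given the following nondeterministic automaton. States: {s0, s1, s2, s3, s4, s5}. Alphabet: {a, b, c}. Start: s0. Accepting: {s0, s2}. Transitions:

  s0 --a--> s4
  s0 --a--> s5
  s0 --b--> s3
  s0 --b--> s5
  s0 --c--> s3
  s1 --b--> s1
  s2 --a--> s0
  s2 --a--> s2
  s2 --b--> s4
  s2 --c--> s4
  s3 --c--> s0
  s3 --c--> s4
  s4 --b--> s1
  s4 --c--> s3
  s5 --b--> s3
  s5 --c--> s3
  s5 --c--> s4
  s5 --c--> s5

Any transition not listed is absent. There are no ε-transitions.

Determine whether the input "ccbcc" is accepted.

Start in {s0}.
Read 'c': s0→{s3}; now {s3}.
Read 'c': s3→{s0, s4}; now {s0, s4}.
Read 'b': s0→{s3, s5}, s4→{s1}; now {s1, s3, s5}.
Read 'c': s1→∅, s3→{s0, s4}, s5→{s3, s4, s5}; now {s0, s3, s4, s5}.
Read 'c': s0→{s3}, s3→{s0, s4}, s4→{s3}, s5→{s3, s4, s5}; now {s0, s3, s4, s5}.
The final set {s0, s3, s4, s5} contains the accepting state s0.

Yes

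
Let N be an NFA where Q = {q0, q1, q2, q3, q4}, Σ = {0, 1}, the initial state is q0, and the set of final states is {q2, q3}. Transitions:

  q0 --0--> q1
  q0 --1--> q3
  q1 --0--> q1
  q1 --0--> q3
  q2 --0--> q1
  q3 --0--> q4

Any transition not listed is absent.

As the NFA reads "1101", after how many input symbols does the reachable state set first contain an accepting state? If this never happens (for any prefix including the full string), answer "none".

Start in {q0}.
Read '1': q0→{q3}; now {q3}.
None of the earlier sets intersect F, but {q3} does.

1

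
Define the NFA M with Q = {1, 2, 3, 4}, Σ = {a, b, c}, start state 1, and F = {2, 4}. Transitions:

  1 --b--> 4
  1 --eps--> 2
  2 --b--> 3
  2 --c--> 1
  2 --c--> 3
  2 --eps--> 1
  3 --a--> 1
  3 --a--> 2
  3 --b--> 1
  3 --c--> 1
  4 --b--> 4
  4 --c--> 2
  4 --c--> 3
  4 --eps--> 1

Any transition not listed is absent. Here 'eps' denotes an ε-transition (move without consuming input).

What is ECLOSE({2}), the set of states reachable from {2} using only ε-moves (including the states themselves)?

{1, 2}

Begin with {2}.
ε-move 2 → 1; add 1.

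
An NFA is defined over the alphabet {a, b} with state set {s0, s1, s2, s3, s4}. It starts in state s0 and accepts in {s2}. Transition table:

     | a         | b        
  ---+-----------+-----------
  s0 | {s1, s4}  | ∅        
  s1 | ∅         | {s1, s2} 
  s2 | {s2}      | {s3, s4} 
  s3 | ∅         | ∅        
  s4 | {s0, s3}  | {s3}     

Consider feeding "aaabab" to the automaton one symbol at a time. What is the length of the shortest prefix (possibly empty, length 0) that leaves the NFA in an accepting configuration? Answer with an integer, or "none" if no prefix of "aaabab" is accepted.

4

Start in {s0}.
Read 'a': s0→{s1, s4}; now {s1, s4}.
Read 'a': s1→∅, s4→{s0, s3}; now {s0, s3}.
Read 'a': s0→{s1, s4}, s3→∅; now {s1, s4}.
Read 'b': s1→{s1, s2}, s4→{s3}; now {s1, s2, s3}.
None of the earlier sets intersect F, but {s1, s2, s3} does.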